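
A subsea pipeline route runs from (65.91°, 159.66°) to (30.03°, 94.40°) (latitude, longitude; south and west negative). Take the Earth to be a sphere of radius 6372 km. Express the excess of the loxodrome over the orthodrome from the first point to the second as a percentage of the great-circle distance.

3.3%

Great circle: σ = 0.9213 rad → d_gc = Rσ = 5870.8 km
Rhumb: Δφ = -0.6262, Δλ = -1.1390, Δψ = -0.9948, q = Δφ/Δψ = 0.6295 → d_rh = R√(Δφ²+q²Δλ²) = 6066.0 km
Excess = (6066.0 − 5870.8) / 5870.8 = 195.2 / 5870.8 = 3.32% ≈ 3.3%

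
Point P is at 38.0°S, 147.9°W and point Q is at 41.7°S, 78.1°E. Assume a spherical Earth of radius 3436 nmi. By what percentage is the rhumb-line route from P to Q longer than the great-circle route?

Great circle: σ = 1.5699 rad → d_gc = Rσ = 5394.3 nmi
Rhumb: Δφ = -0.0646, Δλ = -2.3387, Δψ = -0.0842, q = Δφ/Δψ = 0.7674 → d_rh = R√(Δφ²+q²Δλ²) = 6170.8 nmi
Excess = (6170.8 − 5394.3) / 5394.3 = 776.5 / 5394.3 = 14.39% ≈ 14.4%

14.4%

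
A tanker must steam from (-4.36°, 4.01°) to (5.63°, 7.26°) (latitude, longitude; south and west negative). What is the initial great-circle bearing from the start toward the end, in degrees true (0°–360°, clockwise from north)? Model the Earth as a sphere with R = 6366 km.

θ = atan2( sin Δλ·cos φ₂ ,  cos φ₁ sin φ₂ − sin φ₁ cos φ₂ cos Δλ )
  = atan2(+0.0564, +0.1734) = 18.03°

18.0°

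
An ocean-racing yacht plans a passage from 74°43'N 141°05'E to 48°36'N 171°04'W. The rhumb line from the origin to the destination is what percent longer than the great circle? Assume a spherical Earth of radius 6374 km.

2.3%

Great circle: σ = 0.5725 rad → d_gc = Rσ = 3649.0 km
Rhumb: Δφ = -0.4558, Δλ = +0.8351, Δψ = -1.0354, q = Δφ/Δψ = 0.4402 → d_rh = R√(Δφ²+q²Δλ²) = 3732.7 km
Excess = (3732.7 − 3649.0) / 3649.0 = 83.7 / 3649.0 = 2.29% ≈ 2.3%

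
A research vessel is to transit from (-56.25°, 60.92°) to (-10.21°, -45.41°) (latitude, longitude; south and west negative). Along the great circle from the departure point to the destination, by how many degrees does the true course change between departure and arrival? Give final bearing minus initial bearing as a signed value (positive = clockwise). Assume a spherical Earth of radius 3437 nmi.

Initial bearing θ₁ = atan2(sin Δλ cos φ₂, cos φ₁ sin φ₂ − sin φ₁ cos φ₂ cos Δλ) = 250.82°
Final bearing θ₂ = (initial bearing from the destination back to the start) + 180° = 327.78°
Δθ = θ₂ − θ₁ = +77.0°

+77.0°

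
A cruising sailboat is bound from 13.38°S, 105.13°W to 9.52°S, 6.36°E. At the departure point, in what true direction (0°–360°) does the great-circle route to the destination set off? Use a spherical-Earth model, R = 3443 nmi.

N = sin Δλ·cos φ₂ = +0.9177;  D = cos φ₁ sin φ₂ − sin φ₁ cos φ₂ cos Δλ = -0.2445
initial course = atan2(N, D) = 104.92°

104.9°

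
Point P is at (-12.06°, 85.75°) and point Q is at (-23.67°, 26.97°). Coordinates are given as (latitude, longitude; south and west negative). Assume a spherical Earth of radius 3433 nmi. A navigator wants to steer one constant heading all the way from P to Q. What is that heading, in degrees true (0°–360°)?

258.3°

Δψ = ln[tan(π/4+φ₂/2)/tan(π/4+φ₁/2)] = -0.2133
Δλ = -1.0259 rad (taken the short way round)
course = atan2(Δλ, Δψ) = 258.25°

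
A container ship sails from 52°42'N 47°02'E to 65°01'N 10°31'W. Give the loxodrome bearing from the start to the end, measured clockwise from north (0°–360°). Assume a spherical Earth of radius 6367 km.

Meridional parts: M(φ₁)=+1.0862, M(φ₂)=+1.5071 → ΔM = +0.4210;  Δλ = -1.0044 rad
tan C = Δλ / ΔM = -2.3860 → C = 292.74°

292.7°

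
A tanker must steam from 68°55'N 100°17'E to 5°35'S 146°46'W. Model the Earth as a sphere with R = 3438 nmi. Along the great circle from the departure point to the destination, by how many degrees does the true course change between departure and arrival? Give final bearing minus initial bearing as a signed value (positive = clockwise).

+89.7°

Initial bearing θ₁ = atan2(sin Δλ cos φ₂, cos φ₁ sin φ₂ − sin φ₁ cos φ₂ cos Δλ) = 70.36°
Final bearing θ₂ = (initial bearing from the destination back to the start) + 180° = 160.10°
Δθ = θ₂ − θ₁ = +89.7°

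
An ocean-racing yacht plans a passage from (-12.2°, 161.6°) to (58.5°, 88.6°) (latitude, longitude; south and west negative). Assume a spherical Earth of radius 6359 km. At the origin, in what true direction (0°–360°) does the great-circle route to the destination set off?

330.0°

θ = atan2( sin Δλ·cos φ₂ ,  cos φ₁ sin φ₂ − sin φ₁ cos φ₂ cos Δλ )
  = atan2(-0.4997, +0.8657) = 330.01°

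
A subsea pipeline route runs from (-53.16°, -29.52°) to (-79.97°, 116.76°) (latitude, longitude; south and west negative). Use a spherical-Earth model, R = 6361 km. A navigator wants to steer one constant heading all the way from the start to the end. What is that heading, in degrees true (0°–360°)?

117.6°

Δψ = ln[tan(π/4+φ₂/2)/tan(π/4+φ₁/2)] = -1.3338
Δλ = +2.5531 rad (taken the short way round)
course = atan2(Δλ, Δψ) = 117.58°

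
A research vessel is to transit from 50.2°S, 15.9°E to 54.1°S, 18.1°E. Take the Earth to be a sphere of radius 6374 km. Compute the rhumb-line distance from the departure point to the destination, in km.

Rhumb course C = atan2(Δλ, Δψ) with Δψ = ln[tan(π/4+φ₂/2)/tan(π/4+φ₁/2)] = -0.1110, Δλ = +0.0384 → C = 160.92°
d = R·|Δφ| / |cos C| = 6374·0.06807 / 0.94508 = 459 km

459 km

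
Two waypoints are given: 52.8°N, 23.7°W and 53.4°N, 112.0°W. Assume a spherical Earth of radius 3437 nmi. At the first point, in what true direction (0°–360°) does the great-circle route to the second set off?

308.3°

N = sin Δλ·cos φ₂ = -0.5960;  D = cos φ₁ sin φ₂ − sin φ₁ cos φ₂ cos Δλ = +0.4713
initial course = atan2(N, D) = 308.34°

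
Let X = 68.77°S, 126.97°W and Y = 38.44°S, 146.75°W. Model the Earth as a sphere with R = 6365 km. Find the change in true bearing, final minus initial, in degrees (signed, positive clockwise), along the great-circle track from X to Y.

+16.5°

At departure: θ₁ = atan2(sin Δλ cos φ₂, cos φ₁ sin φ₂ − sin φ₁ cos φ₂ cos Δλ) = 330.15°
At arrival: θ₂ = atan2(sin Δλ cos φ₁, −cos φ₂ sin φ₁ + sin φ₂ cos φ₁ cos Δλ) = 346.70°
Δθ = θ₂ − θ₁ = +16.5°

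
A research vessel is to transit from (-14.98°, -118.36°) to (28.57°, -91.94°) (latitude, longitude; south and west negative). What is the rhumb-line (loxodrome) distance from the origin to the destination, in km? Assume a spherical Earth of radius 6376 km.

Δψ = ln[tan(π/4+φ₂/2)/tan(π/4+φ₁/2)] = +0.7852;  Δφ = +0.7601 rad,  Δλ = +0.4611 rad
q = Δφ/Δψ = 0.9681
d = R·√(Δφ² + q²Δλ²) = 6376·0.88148 = 5620 km

5620 km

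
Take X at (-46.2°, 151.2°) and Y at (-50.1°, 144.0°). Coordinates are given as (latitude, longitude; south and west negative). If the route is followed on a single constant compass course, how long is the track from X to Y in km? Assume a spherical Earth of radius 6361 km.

Δψ = ln[tan(π/4+φ₂/2)/tan(π/4+φ₁/2)] = -0.1021;  Δφ = -0.0681 rad,  Δλ = -0.1257 rad
q = Δφ/Δψ = 0.6667
d = R·√(Δφ² + q²Δλ²) = 6361·0.10795 = 687 km

687 km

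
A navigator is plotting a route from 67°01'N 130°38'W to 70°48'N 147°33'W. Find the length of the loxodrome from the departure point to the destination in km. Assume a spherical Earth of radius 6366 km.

Δψ = ln[tan(π/4+φ₂/2)/tan(π/4+φ₁/2)] = +0.1840;  Δφ = +0.0660 rad,  Δλ = -0.2953 rad
q = Δφ/Δψ = 0.3589
d = R·√(Δφ² + q²Δλ²) = 6366·0.12486 = 795 km

795 km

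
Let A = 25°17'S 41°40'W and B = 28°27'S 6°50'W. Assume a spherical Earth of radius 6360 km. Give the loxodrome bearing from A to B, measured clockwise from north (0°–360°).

95.8°

Meridional parts: M(φ₁)=-0.4563, M(φ₂)=-0.5183 → ΔM = -0.0620;  Δλ = +0.6080 rad
tan C = Δλ / ΔM = -9.8108 → C = 95.82°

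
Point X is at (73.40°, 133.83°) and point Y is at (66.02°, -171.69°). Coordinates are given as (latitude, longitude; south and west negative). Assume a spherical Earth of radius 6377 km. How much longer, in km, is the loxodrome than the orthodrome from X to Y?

Great circle: cos σ = sin φ₁ sin φ₂ + cos φ₁ cos φ₂ cos Δλ,  σ = 0.3391 rad → d_gc = 2162.2 km
Rhumb line: Δψ = -0.3755, q = Δφ/Δψ = 0.3430, d_rh = R√(Δφ²+q²Δλ²) = 2236.1 km
Excess = 2236.1 − 2162.2 = 73.9 ≈ 74 km

74 km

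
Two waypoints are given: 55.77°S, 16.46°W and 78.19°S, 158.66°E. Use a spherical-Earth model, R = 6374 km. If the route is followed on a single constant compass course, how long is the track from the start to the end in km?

7419 km

Δψ = ln[tan(π/4+φ₂/2)/tan(π/4+φ₁/2)] = -1.0910;  Δφ = -0.3913 rad,  Δλ = +3.0564 rad
q = Δφ/Δψ = 0.3587
d = R·√(Δφ² + q²Δλ²) = 6374·1.16399 = 7419 km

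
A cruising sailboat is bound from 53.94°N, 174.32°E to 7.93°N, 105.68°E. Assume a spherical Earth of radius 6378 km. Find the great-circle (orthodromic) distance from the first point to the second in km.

Haversine: a = sin²(Δφ/2)+cos φ₁ cos φ₂ sin²(Δλ/2) = 0.33806;  σ = 2·atan2(√a,√(1−a))
σ = 71.103° → d = Rσ = 6378·1.24097 = 7915 km

7915 km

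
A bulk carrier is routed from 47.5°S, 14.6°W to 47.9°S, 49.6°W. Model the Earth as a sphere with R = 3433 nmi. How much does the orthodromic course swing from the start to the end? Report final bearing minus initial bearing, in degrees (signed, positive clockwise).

+26.3°

At departure: θ₁ = atan2(sin Δλ cos φ₂, cos φ₁ sin φ₂ − sin φ₁ cos φ₂ cos Δλ) = 255.93°
At arrival: θ₂ = atan2(sin Δλ cos φ₁, −cos φ₂ sin φ₁ + sin φ₂ cos φ₁ cos Δλ) = 282.18°
Δθ = θ₂ − θ₁ = +26.3°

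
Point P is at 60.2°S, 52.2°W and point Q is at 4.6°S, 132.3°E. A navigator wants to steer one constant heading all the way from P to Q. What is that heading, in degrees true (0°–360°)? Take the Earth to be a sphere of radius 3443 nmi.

Δψ = ln[tan(π/4+φ₂/2)/tan(π/4+φ₁/2)] = +1.2436
Δλ = -3.0631 rad (taken the short way round)
course = atan2(Δλ, Δψ) = 292.10°

292.1°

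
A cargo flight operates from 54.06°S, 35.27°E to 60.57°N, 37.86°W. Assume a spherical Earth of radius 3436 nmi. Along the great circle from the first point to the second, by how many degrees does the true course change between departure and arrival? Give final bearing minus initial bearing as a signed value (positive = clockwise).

Initial bearing θ₁ = atan2(sin Δλ cos φ₂, cos φ₁ sin φ₂ − sin φ₁ cos φ₂ cos Δλ) = 323.12°
Final bearing θ₂ = (initial bearing from the destination back to the start) + 180° = 314.20°
Δθ = θ₂ − θ₁ = -8.9°

-8.9°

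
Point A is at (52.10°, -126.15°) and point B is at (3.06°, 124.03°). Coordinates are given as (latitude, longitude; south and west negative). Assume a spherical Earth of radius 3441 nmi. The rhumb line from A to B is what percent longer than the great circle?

Great circle: σ = 1.7374 rad → d_gc = Rσ = 5978.5 nmi
Rhumb: Δφ = -0.8559, Δλ = -1.9167, Δψ = -1.0156, q = Δφ/Δψ = 0.8428 → d_rh = R√(Δφ²+q²Δλ²) = 6290.6 nmi
Excess = (6290.6 − 5978.5) / 5978.5 = 312.1 / 5978.5 = 5.22% ≈ 5.2%

5.2%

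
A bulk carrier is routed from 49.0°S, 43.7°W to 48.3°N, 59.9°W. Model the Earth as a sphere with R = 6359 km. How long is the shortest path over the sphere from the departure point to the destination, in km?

Haversine: a = sin²(Δφ/2)+cos φ₁ cos φ₂ sin²(Δλ/2) = 0.57220;  σ = 2·atan2(√a,√(1−a))
σ = 98.302° → d = Rσ = 6359·1.71570 = 10910 km

10910 km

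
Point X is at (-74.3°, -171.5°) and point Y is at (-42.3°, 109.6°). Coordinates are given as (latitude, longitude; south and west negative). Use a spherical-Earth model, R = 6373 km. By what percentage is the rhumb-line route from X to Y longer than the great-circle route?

6.2%

Great circle: σ = 0.8142 rad → d_gc = Rσ = 5189.0 km
Rhumb: Δφ = +0.5585, Δλ = -1.3771, Δψ = +1.1652, q = Δφ/Δψ = 0.4793 → d_rh = R√(Δφ²+q²Δλ²) = 5510.4 km
Excess = (5510.4 − 5189.0) / 5189.0 = 321.4 / 5189.0 = 6.19% ≈ 6.2%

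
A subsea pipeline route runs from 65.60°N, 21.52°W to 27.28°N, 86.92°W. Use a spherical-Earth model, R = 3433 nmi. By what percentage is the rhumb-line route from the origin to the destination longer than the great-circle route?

Great circle: σ = 0.9640 rad → d_gc = Rσ = 3309.4 nmi
Rhumb: Δφ = -0.6688, Δλ = -1.1414, Δψ = -1.0363, q = Δφ/Δψ = 0.6454 → d_rh = R√(Δφ²+q²Δλ²) = 3415.8 nmi
Excess = (3415.8 − 3309.4) / 3309.4 = 106.4 / 3309.4 = 3.22% ≈ 3.2%

3.2%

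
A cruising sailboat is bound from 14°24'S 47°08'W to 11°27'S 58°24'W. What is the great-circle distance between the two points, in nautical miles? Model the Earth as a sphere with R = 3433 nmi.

681 nmi

cos σ = sin φ₁ sin φ₂ + cos φ₁ cos φ₂ cos Δλ
      = sin(-14.40°)sin(-11.45°) + cos(-14.40°)cos(-11.45°)cos(-11.27°) = 0.9804
σ = 11.368° → d = Rσ = 3433·0.19841 = 681 nmi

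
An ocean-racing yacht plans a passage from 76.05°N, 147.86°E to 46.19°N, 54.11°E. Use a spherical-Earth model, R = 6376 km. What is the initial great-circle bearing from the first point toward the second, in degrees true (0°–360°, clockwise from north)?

287.5°

θ = atan2( sin Δλ·cos φ₂ ,  cos φ₁ sin φ₂ − sin φ₁ cos φ₂ cos Δλ )
  = atan2(-0.6908, +0.2179) = 287.51°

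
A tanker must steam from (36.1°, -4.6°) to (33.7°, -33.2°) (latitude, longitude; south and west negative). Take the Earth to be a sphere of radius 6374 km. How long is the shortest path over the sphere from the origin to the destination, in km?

2614 km

cos σ = sin φ₁ sin φ₂ + cos φ₁ cos φ₂ cos Δλ
      = sin(36.10°)sin(33.70°) + cos(36.10°)cos(33.70°)cos(-28.60°) = 0.9171
σ = 23.494° → d = Rσ = 6374·0.41005 = 2614 km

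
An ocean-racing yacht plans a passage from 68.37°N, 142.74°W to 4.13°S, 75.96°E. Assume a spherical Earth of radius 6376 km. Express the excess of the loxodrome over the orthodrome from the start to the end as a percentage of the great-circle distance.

Great circle: σ = 1.9325 rad → d_gc = Rσ = 12321.7 km
Rhumb: Δφ = -1.2654, Δλ = -2.4662, Δψ = -1.7275, q = Δφ/Δψ = 0.7325 → d_rh = R√(Δφ²+q²Δλ²) = 14062.5 km
Excess = (14062.5 − 12321.7) / 12321.7 = 1740.8 / 12321.7 = 14.13% ≈ 14.1%

14.1%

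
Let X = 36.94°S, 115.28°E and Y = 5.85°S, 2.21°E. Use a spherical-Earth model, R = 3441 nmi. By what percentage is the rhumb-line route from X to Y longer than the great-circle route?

3.5%

Great circle: σ = 1.8238 rad → d_gc = Rσ = 6275.7 nmi
Rhumb: Δφ = +0.5426, Δλ = -1.9734, Δψ = +0.5924, q = Δφ/Δψ = 0.9160 → d_rh = R√(Δφ²+q²Δλ²) = 6494.3 nmi
Excess = (6494.3 − 6275.7) / 6275.7 = 218.6 / 6275.7 = 3.48% ≈ 3.5%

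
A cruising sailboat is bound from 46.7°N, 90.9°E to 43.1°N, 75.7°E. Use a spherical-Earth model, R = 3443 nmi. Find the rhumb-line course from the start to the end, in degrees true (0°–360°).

Meridional parts: M(φ₁)=+0.9240, M(φ₂)=+0.8352 → ΔM = -0.0887;  Δλ = -0.2653 rad
tan C = Δλ / ΔM = +2.9893 → C = 251.50°

251.5°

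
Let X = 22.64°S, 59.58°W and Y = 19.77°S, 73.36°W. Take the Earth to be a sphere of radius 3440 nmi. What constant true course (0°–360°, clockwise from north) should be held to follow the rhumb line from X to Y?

282.6°

Δψ = ln[tan(π/4+φ₂/2)/tan(π/4+φ₁/2)] = +0.0537
Δλ = -0.2405 rad (taken the short way round)
course = atan2(Δλ, Δψ) = 282.59°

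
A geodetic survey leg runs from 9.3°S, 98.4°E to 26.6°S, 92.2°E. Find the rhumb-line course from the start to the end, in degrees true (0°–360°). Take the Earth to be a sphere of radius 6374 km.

Δψ = ln[tan(π/4+φ₂/2)/tan(π/4+φ₁/2)] = -0.3189
Δλ = -0.1082 rad (taken the short way round)
course = atan2(Δλ, Δψ) = 198.75°

198.7°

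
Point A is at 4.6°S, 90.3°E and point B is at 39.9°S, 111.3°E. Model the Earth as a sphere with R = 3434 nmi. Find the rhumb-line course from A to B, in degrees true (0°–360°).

Δψ = ln[tan(π/4+φ₂/2)/tan(π/4+φ₁/2)] = -0.6803
Δλ = +0.3665 rad (taken the short way round)
course = atan2(Δλ, Δψ) = 151.68°

151.7°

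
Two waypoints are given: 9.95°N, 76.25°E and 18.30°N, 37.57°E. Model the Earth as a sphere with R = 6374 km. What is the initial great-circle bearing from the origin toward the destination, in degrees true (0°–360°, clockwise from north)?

N = sin Δλ·cos φ₂ = -0.5934;  D = cos φ₁ sin φ₂ − sin φ₁ cos φ₂ cos Δλ = +0.1812
initial course = atan2(N, D) = 286.98°

287.0°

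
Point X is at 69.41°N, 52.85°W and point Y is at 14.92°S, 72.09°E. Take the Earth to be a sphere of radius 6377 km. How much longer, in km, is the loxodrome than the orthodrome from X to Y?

1113 km

Great circle: cos σ = sin φ₁ sin φ₂ + cos φ₁ cos φ₂ cos Δλ,  σ = 2.0216 rad → d_gc = 12891.4 km
Rhumb line: Δψ = -1.9691, q = Δφ/Δψ = 0.7475, d_rh = R√(Δφ²+q²Δλ²) = 14004.6 km
Excess = 14004.6 − 12891.4 = 1113.2 ≈ 1113 km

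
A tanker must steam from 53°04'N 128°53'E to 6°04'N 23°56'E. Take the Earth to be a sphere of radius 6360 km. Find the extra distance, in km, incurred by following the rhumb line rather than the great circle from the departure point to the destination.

533 km

Great circle: cos σ = sin φ₁ sin φ₂ + cos φ₁ cos φ₂ cos Δλ,  σ = 1.6405 rad → d_gc = 10433.7 km
Rhumb line: Δψ = -0.9907, q = Δφ/Δψ = 0.8280, d_rh = R√(Δφ²+q²Δλ²) = 10966.7 km
Excess = 10966.7 − 10433.7 = 533.0 ≈ 533 km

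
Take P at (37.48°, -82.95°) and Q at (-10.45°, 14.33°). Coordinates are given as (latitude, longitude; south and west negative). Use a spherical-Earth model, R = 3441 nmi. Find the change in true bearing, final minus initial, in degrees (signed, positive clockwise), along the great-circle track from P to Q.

+32.4°

At departure: θ₁ = atan2(sin Δλ cos φ₂, cos φ₁ sin φ₂ − sin φ₁ cos φ₂ cos Δλ) = 93.99°
At arrival: θ₂ = atan2(sin Δλ cos φ₁, −cos φ₂ sin φ₁ + sin φ₂ cos φ₁ cos Δλ) = 126.39°
Δθ = θ₂ − θ₁ = +32.4°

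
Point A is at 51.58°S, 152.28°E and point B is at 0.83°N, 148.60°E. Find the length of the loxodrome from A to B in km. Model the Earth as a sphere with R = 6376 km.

Rhumb course C = atan2(Δλ, Δψ) with Δψ = ln[tan(π/4+φ₂/2)/tan(π/4+φ₁/2)] = +1.0688, Δλ = -0.0642 → C = 356.56°
d = R·|Δφ| / |cos C| = 6376·0.91473 / 0.99820 = 5843 km

5843 km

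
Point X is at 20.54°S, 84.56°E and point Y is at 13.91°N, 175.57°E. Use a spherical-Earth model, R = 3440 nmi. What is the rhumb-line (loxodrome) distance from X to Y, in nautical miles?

5756 nmi

Δψ = ln[tan(π/4+φ₂/2)/tan(π/4+φ₁/2)] = +0.6116;  Δφ = +0.6013 rad,  Δλ = +1.5884 rad
q = Δφ/Δψ = 0.9831
d = R·√(Δφ² + q²Δλ²) = 3440·1.67329 = 5756 nmi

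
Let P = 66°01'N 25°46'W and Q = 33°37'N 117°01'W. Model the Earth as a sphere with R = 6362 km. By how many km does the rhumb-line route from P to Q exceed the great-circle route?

Great circle: cos σ = sin φ₁ sin φ₂ + cos φ₁ cos φ₂ cos Δλ,  σ = 1.0490 rad → d_gc = 6673.6 km
Rhumb line: Δψ = -0.9257, q = Δφ/Δψ = 0.6109, d_rh = R√(Δφ²+q²Δλ²) = 7159.4 km
Excess = 7159.4 − 6673.6 = 485.8 ≈ 486 km

486 km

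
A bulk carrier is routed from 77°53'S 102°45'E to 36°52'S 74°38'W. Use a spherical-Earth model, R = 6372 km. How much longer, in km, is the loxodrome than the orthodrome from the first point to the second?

Great circle: cos σ = sin φ₁ sin φ₂ + cos φ₁ cos φ₂ cos Δλ,  σ = 1.1386 rad → d_gc = 7255.4 km
Rhumb line: Δψ = +1.5500, q = Δφ/Δψ = 0.4619, d_rh = R√(Δφ²+q²Δλ²) = 10189.3 km
Excess = 10189.3 − 7255.4 = 2933.9 ≈ 2934 km

2934 km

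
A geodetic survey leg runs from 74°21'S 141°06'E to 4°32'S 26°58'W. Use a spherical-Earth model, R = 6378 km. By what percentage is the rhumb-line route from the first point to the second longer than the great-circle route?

Great circle: σ = 1.7589 rad → d_gc = Rσ = 11218.3 km
Rhumb: Δφ = +1.2185, Δλ = -2.9333, Δψ = +1.9055, q = Δφ/Δψ = 0.6395 → d_rh = R√(Δφ²+q²Δλ²) = 14266.8 km
Excess = (14266.8 − 11218.3) / 11218.3 = 3048.5 / 11218.3 = 27.17% ≈ 27.2%

27.2%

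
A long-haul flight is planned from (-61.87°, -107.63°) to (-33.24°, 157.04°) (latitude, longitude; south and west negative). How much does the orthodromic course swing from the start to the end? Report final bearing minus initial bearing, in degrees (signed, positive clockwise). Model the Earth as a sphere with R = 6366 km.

Initial bearing θ₁ = atan2(sin Δλ cos φ₂, cos φ₁ sin φ₂ − sin φ₁ cos φ₂ cos Δλ) = 248.56°
Final bearing θ₂ = (initial bearing from the destination back to the start) + 180° = 328.35°
Δθ = θ₂ − θ₁ = +79.8°

+79.8°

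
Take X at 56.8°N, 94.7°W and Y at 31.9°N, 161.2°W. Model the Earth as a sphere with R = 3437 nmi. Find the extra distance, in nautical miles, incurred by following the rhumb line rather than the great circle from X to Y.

94 nmi

Great circle: cos σ = sin φ₁ sin φ₂ + cos φ₁ cos φ₂ cos Δλ,  σ = 0.8924 rad → d_gc = 3067.2 nmi
Rhumb line: Δψ = -0.6223, q = Δφ/Δψ = 0.6983, d_rh = R√(Δφ²+q²Δλ²) = 3161.0 nmi
Excess = 3161.0 − 3067.2 = 93.8 ≈ 94 nmi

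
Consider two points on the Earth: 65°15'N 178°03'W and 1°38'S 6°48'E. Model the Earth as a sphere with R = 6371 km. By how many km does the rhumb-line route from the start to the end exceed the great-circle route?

3554 km

Great circle: cos σ = sin φ₁ sin φ₂ + cos φ₁ cos φ₂ cos Δλ,  σ = 2.0296 rad → d_gc = 12930.6 km
Rhumb line: Δψ = -1.5453, q = Δφ/Δψ = 0.7554, d_rh = R√(Δφ²+q²Δλ²) = 16484.8 km
Excess = 16484.8 − 12930.6 = 3554.2 ≈ 3554 km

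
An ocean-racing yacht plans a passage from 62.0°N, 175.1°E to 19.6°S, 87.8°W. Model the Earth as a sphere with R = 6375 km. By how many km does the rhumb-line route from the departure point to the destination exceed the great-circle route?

Great circle: cos σ = sin φ₁ sin φ₂ + cos φ₁ cos φ₂ cos Δλ,  σ = 1.9293 rad → d_gc = 12299.1 km
Rhumb line: Δψ = -1.7379, q = Δφ/Δψ = 0.8195, d_rh = R√(Δφ²+q²Δλ²) = 12681.2 km
Excess = 12681.2 − 12299.1 = 382.1 ≈ 382 km

382 km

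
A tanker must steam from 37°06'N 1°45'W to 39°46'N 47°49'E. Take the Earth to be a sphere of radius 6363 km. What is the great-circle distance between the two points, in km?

Haversine: a = sin²(Δφ/2)+cos φ₁ cos φ₂ sin²(Δλ/2) = 0.10827;  σ = 2·atan2(√a,√(1−a))
σ = 38.421° → d = Rσ = 6363·0.67058 = 4267 km

4267 km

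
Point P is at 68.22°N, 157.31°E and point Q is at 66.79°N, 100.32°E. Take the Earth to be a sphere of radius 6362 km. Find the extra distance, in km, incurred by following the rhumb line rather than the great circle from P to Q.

Great circle: cos σ = sin φ₁ sin φ₂ + cos φ₁ cos φ₂ cos Δλ,  σ = 0.3678 rad → d_gc = 2339.9 km
Rhumb line: Δψ = -0.0653, q = Δφ/Δψ = 0.3825, d_rh = R√(Δφ²+q²Δλ²) = 2425.5 km
Excess = 2425.5 − 2339.9 = 85.6 ≈ 86 km

86 km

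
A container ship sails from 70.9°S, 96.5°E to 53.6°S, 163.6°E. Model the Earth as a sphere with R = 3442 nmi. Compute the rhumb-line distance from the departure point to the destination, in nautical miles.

2093 nmi

Rhumb course C = atan2(Δλ, Δψ) with Δψ = ln[tan(π/4+φ₂/2)/tan(π/4+φ₁/2)] = +0.6700, Δλ = +1.1711 → C = 60.23°
d = R·|Δφ| / |cos C| = 3442·0.30194 / 0.49659 = 2093 nmi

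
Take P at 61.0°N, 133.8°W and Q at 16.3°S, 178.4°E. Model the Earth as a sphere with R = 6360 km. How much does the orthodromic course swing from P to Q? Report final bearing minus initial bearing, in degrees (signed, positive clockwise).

At departure: θ₁ = atan2(sin Δλ cos φ₂, cos φ₁ sin φ₂ − sin φ₁ cos φ₂ cos Δλ) = 225.45°
At arrival: θ₂ = atan2(sin Δλ cos φ₁, −cos φ₂ sin φ₁ + sin φ₂ cos φ₁ cos Δλ) = 201.10°
Δθ = θ₂ − θ₁ = -24.4°

-24.4°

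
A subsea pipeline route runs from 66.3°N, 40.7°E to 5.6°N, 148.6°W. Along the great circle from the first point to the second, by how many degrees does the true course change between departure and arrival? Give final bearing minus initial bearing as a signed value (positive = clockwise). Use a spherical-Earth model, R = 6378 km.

+166.4°

At departure: θ₁ = atan2(sin Δλ cos φ₂, cos φ₁ sin φ₂ − sin φ₁ cos φ₂ cos Δλ) = 9.72°
At arrival: θ₂ = atan2(sin Δλ cos φ₁, −cos φ₂ sin φ₁ + sin φ₂ cos φ₁ cos Δλ) = 176.09°
Δθ = θ₂ − θ₁ = +166.4°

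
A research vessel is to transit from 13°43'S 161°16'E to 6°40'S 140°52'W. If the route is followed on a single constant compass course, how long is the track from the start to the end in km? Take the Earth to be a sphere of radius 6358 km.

6364 km

Δψ = ln[tan(π/4+φ₂/2)/tan(π/4+φ₁/2)] = +0.1251;  Δφ = +0.1230 rad,  Δλ = +1.0100 rad
q = Δφ/Δψ = 0.9836
d = R·√(Δφ² + q²Δλ²) = 6358·1.00095 = 6364 km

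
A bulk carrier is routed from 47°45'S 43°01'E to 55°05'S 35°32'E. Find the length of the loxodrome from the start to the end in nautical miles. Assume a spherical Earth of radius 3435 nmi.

Rhumb course C = atan2(Δλ, Δψ) with Δψ = ln[tan(π/4+φ₂/2)/tan(π/4+φ₁/2)] = -0.2058, Δλ = -0.1306 → C = 212.40°
d = R·|Δφ| / |cos C| = 3435·0.12799 / 0.84433 = 521 nmi

521 nmi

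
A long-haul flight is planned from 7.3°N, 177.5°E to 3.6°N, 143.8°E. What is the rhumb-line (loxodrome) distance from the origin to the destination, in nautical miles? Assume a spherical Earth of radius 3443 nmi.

2028 nmi

Rhumb course C = atan2(Δλ, Δψ) with Δψ = ln[tan(π/4+φ₂/2)/tan(π/4+φ₁/2)] = -0.0649, Δλ = -0.5882 → C = 263.71°
d = R·|Δφ| / |cos C| = 3443·0.06458 / 0.10965 = 2028 nmi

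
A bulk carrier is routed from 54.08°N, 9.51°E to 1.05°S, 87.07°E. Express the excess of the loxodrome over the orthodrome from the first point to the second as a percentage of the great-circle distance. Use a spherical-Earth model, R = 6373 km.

Great circle: σ = 1.4590 rad → d_gc = Rσ = 9298.5 km
Rhumb: Δφ = -0.9622, Δλ = +1.3537, Δψ = -1.1449, q = Δφ/Δψ = 0.8404 → d_rh = R√(Δφ²+q²Δλ²) = 9495.9 km
Excess = (9495.9 − 9298.5) / 9298.5 = 197.4 / 9298.5 = 2.12% ≈ 2.1%

2.1%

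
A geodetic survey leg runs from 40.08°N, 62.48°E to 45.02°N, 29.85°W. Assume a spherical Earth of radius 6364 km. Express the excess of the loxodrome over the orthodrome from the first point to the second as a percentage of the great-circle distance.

Great circle: σ = 1.1225 rad → d_gc = Rσ = 7143.5 km
Rhumb: Δφ = +0.0862, Δλ = -1.6115, Δψ = +0.1171, q = Δφ/Δψ = 0.7361 → d_rh = R√(Δφ²+q²Δλ²) = 7568.6 km
Excess = (7568.6 − 7143.5) / 7143.5 = 425.1 / 7143.5 = 5.951% ≈ 6.0%

6.0%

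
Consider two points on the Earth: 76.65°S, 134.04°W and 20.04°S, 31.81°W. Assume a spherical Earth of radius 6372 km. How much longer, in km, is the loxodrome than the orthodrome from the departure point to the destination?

Great circle: cos σ = sin φ₁ sin φ₂ + cos φ₁ cos φ₂ cos Δλ,  σ = 1.2792 rad → d_gc = 8151.17 km
Rhumb line: Δψ = +1.7882, q = Δφ/Δψ = 0.5525, d_rh = R√(Δφ²+q²Δλ²) = 8893.69 km
Excess = 8893.69 − 8151.17 = 742.52 ≈ 743 km

743 km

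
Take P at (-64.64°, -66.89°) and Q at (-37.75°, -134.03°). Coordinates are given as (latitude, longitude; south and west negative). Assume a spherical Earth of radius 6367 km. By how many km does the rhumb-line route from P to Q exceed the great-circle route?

Great circle: cos σ = sin φ₁ sin φ₂ + cos φ₁ cos φ₂ cos Δλ,  σ = 0.8165 rad → d_gc = 5198.6 km
Rhumb line: Δψ = +0.7792, q = Δφ/Δψ = 0.6023, d_rh = R√(Δφ²+q²Δλ²) = 5396.5 km
Excess = 5396.5 − 5198.6 = 197.9 ≈ 198 km

198 km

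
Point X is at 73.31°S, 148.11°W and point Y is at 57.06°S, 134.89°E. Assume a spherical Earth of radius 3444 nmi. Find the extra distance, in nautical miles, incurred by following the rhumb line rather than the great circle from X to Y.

Great circle: cos σ = sin φ₁ sin φ₂ + cos φ₁ cos φ₂ cos Δλ,  σ = 0.5753 rad → d_gc = 1981.4 nmi
Rhumb line: Δψ = +0.7009, q = Δφ/Δψ = 0.4047, d_rh = R√(Δφ²+q²Δλ²) = 2112.4 nmi
Excess = 2112.4 − 1981.4 = 131.0 ≈ 131 nmi

131 nmi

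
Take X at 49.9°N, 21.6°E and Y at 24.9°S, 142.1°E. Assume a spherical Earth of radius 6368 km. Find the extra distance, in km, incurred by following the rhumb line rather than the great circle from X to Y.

349 km

Great circle: cos σ = sin φ₁ sin φ₂ + cos φ₁ cos φ₂ cos Δλ,  σ = 2.2377 rad → d_gc = 14249.9 km
Rhumb line: Δψ = -1.4569, q = Δφ/Δψ = 0.8961, d_rh = R√(Δφ²+q²Δλ²) = 14599.1 km
Excess = 14599.1 − 14249.9 = 349.2 ≈ 349 km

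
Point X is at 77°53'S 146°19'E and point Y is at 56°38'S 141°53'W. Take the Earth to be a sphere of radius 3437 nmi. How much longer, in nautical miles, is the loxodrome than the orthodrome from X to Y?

109 nmi

Great circle: cos σ = sin φ₁ sin φ₂ + cos φ₁ cos φ₂ cos Δλ,  σ = 0.5498 rad → d_gc = 1889.72 nmi
Rhumb line: Δψ = +1.0381, q = Δφ/Δψ = 0.3573, d_rh = R√(Δφ²+q²Δλ²) = 1998.23 nmi
Excess = 1998.23 − 1889.72 = 108.51 ≈ 109 nmi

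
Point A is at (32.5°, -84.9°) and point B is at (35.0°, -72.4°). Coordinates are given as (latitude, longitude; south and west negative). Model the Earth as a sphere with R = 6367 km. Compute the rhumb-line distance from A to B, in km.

Rhumb course C = atan2(Δλ, Δψ) with Δψ = ln[tan(π/4+φ₂/2)/tan(π/4+φ₁/2)] = +0.0525, Δλ = +0.2182 → C = 76.47°
d = R·|Δφ| / |cos C| = 6367·0.04363 / 0.23390 = 1188 km

1188 km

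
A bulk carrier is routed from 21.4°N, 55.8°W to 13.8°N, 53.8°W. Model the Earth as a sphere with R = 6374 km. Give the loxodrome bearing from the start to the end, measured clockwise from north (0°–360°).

165.9°

Δψ = ln[tan(π/4+φ₂/2)/tan(π/4+φ₁/2)] = -0.1393
Δλ = +0.0349 rad (taken the short way round)
course = atan2(Δλ, Δψ) = 165.93°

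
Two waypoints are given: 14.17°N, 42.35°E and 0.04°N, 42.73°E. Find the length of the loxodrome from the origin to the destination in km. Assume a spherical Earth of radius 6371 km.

Δψ = ln[tan(π/4+φ₂/2)/tan(π/4+φ₁/2)] = -0.2492;  Δφ = -0.2466 rad,  Δλ = +0.0066 rad
q = Δφ/Δψ = 0.9897
d = R·√(Δφ² + q²Δλ²) = 6371·0.24670 = 1572 km

1572 km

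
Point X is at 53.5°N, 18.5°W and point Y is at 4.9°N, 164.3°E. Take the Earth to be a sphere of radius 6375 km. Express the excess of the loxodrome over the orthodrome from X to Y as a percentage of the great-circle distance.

27.2%

Great circle: σ = 2.1215 rad → d_gc = Rσ = 13524.5 km
Rhumb: Δφ = -0.8482, Δλ = -3.0927, Δψ = -1.0238, q = Δφ/Δψ = 0.8285 → d_rh = R√(Δφ²+q²Δλ²) = 17206.9 km
Excess = (17206.9 − 13524.5) / 13524.5 = 3682.4 / 13524.5 = 27.23% ≈ 27.2%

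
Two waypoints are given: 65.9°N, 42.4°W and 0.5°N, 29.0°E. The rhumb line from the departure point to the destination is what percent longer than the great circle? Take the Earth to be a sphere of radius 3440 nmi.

Great circle: σ = 1.4322 rad → d_gc = Rσ = 4926.6 nmi
Rhumb: Δφ = -1.1414, Δλ = +1.2462, Δψ = -1.5355, q = Δφ/Δψ = 0.7434 → d_rh = R√(Δφ²+q²Δλ²) = 5056.9 nmi
Excess = (5056.9 − 4926.6) / 4926.6 = 130.3 / 4926.6 = 2.64% ≈ 2.6%

2.6%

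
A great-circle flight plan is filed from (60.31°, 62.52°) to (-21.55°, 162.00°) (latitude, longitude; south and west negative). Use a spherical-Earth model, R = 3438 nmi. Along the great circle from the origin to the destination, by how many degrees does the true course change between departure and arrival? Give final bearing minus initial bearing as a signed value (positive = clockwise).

+54.8°

Initial bearing θ₁ = atan2(sin Δλ cos φ₂, cos φ₁ sin φ₂ − sin φ₁ cos φ₂ cos Δλ) = 93.05°
Final bearing θ₂ = (initial bearing from the destination back to the start) + 180° = 147.87°
Δθ = θ₂ − θ₁ = +54.8°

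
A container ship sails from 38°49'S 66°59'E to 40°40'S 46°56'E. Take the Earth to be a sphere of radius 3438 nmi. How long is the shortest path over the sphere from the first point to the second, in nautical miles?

930 nmi

Haversine: a = sin²(Δφ/2)+cos φ₁ cos φ₂ sin²(Δλ/2) = 0.01817;  σ = 2·atan2(√a,√(1−a))
σ = 15.494° → d = Rσ = 3438·0.27041 = 930 nmi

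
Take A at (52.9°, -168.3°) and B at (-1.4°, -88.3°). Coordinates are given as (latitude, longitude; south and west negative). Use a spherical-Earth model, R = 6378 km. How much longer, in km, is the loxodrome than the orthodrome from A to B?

205 km

Great circle: cos σ = sin φ₁ sin φ₂ + cos φ₁ cos φ₂ cos Δλ,  σ = 1.4855 rad → d_gc = 9474.3 km
Rhumb line: Δψ = -1.1164, q = Δφ/Δψ = 0.8489, d_rh = R√(Δφ²+q²Δλ²) = 9679.3 km
Excess = 9679.3 − 9474.3 = 205.0 ≈ 205 km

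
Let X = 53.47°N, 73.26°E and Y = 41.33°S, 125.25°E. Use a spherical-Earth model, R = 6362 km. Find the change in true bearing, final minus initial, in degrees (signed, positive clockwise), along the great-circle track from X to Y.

Initial bearing θ₁ = atan2(sin Δλ cos φ₂, cos φ₁ sin φ₂ − sin φ₁ cos φ₂ cos Δλ) = 142.27°
Final bearing θ₂ = (initial bearing from the destination back to the start) + 180° = 150.98°
Δθ = θ₂ − θ₁ = +8.7°

+8.7°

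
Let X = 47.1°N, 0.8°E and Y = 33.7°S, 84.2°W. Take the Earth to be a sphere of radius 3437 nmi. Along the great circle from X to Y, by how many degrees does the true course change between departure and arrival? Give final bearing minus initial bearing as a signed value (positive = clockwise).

-16.0°

Initial bearing θ₁ = atan2(sin Δλ cos φ₂, cos φ₁ sin φ₂ − sin φ₁ cos φ₂ cos Δλ) = 242.53°
Final bearing θ₂ = (initial bearing from the destination back to the start) + 180° = 226.55°
Δθ = θ₂ − θ₁ = -16.0°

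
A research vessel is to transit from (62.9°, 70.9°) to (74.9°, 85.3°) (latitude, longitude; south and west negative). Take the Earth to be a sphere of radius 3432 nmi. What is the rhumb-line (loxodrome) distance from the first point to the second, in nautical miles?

780 nmi

Rhumb course C = atan2(Δλ, Δψ) with Δψ = ln[tan(π/4+φ₂/2)/tan(π/4+φ₁/2)] = +0.5979, Δλ = +0.2513 → C = 22.80°
d = R·|Δφ| / |cos C| = 3432·0.20944 / 0.92187 = 780 nmi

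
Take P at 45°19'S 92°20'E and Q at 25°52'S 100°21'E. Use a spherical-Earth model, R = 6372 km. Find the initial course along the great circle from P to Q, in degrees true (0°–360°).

21.0°

N = sin Δλ·cos φ₂ = +0.1255;  D = cos φ₁ sin φ₂ − sin φ₁ cos φ₂ cos Δλ = +0.3267
initial course = atan2(N, D) = 21.01°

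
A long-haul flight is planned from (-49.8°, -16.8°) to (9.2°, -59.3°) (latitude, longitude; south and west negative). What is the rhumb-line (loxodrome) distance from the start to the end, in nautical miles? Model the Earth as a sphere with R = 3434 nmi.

4190 nmi

Δψ = ln[tan(π/4+φ₂/2)/tan(π/4+φ₁/2)] = +1.1665;  Δφ = +1.0297 rad,  Δλ = -0.7418 rad
q = Δφ/Δψ = 0.8827
d = R·√(Δφ² + q²Δλ²) = 3434·1.22029 = 4190 nmi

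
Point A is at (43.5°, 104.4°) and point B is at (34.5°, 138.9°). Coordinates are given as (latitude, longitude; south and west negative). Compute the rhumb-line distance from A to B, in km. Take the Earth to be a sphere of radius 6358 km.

Rhumb course C = atan2(Δλ, Δψ) with Δψ = ln[tan(π/4+φ₂/2)/tan(π/4+φ₁/2)] = -0.2026, Δλ = +0.6021 → C = 108.60°
d = R·|Δφ| / |cos C| = 6358·0.15708 / 0.31891 = 3132 km

3132 km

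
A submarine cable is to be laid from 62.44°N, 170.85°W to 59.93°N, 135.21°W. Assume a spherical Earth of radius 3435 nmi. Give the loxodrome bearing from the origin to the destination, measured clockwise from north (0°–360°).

98.3°

Meridional parts: M(φ₁)=+1.4055, M(φ₂)=+1.3145 → ΔM = -0.0909;  Δλ = +0.6220 rad
tan C = Δλ / ΔM = -6.8396 → C = 98.32°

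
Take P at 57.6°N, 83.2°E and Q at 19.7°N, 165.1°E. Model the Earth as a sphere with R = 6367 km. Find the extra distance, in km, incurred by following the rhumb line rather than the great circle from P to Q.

313 km

Great circle: cos σ = sin φ₁ sin φ₂ + cos φ₁ cos φ₂ cos Δλ,  σ = 1.2071 rad → d_gc = 7685.8 km
Rhumb line: Δψ = -0.8852, q = Δφ/Δψ = 0.7472, d_rh = R√(Δφ²+q²Δλ²) = 7999.1 km
Excess = 7999.1 − 7685.8 = 313.3 ≈ 313 km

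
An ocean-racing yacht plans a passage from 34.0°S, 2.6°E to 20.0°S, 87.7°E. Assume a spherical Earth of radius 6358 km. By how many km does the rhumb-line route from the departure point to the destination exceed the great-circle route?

Great circle: cos σ = sin φ₁ sin φ₂ + cos φ₁ cos φ₂ cos Δλ,  σ = 1.3101 rad → d_gc = 8329.3 km
Rhumb line: Δψ = +0.2753, q = Δφ/Δψ = 0.8876, d_rh = R√(Δφ²+q²Δλ²) = 8525.0 km
Excess = 8525.0 − 8329.3 = 195.7 ≈ 196 km

196 km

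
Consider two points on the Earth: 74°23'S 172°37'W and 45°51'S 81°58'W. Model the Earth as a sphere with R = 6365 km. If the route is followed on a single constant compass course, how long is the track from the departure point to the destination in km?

5607 km

Δψ = ln[tan(π/4+φ₂/2)/tan(π/4+φ₁/2)] = +1.0843;  Δφ = +0.4980 rad,  Δλ = +1.5821 rad
q = Δφ/Δψ = 0.4593
d = R·√(Δφ² + q²Δλ²) = 6365·0.88092 = 5607 km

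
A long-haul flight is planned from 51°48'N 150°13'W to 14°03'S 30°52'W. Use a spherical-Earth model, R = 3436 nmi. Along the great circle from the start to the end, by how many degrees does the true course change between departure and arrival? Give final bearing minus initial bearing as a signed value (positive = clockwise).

Initial bearing θ₁ = atan2(sin Δλ cos φ₂, cos φ₁ sin φ₂ − sin φ₁ cos φ₂ cos Δλ) = 75.19°
Final bearing θ₂ = (initial bearing from the destination back to the start) + 180° = 141.95°
Δθ = θ₂ − θ₁ = +66.8°

+66.8°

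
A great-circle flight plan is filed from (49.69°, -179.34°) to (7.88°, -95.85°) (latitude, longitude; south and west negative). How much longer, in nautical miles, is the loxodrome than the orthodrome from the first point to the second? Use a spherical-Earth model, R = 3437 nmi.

130 nmi

Great circle: cos σ = sin φ₁ sin φ₂ + cos φ₁ cos φ₂ cos Δλ,  σ = 1.3927 rad → d_gc = 4786.6 nmi
Rhumb line: Δψ = -0.8643, q = Δφ/Δψ = 0.8443, d_rh = R√(Δφ²+q²Δλ²) = 4916.2 nmi
Excess = 4916.2 − 4786.6 = 129.6 ≈ 130 nmi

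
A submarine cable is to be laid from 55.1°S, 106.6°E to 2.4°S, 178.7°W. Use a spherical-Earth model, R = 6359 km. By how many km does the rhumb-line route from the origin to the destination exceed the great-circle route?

193 km

Great circle: cos σ = sin φ₁ sin φ₂ + cos φ₁ cos φ₂ cos Δλ,  σ = 1.3845 rad → d_gc = 8804.3 km
Rhumb line: Δψ = +1.1154, q = Δφ/Δψ = 0.8246, d_rh = R√(Δφ²+q²Δλ²) = 8997.3 km
Excess = 8997.3 − 8804.3 = 193.0 ≈ 193 km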